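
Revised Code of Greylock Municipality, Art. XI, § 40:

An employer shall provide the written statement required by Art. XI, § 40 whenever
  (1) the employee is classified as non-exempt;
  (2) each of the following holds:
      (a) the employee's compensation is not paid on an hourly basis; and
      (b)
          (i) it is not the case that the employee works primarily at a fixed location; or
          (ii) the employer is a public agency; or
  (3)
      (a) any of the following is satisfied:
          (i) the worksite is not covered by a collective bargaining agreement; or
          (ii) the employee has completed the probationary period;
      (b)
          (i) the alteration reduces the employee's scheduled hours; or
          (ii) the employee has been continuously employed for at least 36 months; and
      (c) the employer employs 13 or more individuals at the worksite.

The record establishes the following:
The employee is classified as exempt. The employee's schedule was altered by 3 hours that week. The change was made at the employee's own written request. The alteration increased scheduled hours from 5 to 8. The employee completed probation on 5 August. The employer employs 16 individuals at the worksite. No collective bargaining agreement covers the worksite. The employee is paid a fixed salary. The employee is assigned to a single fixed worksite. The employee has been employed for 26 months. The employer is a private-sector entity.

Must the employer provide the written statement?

(1) non-exempt — not satisfied.
(a) not (hourly-paid) — holds.
(i) not (fixed location) — not satisfied.
(ii) public agency — not satisfied.
So (b) is not satisfied (F OR F).
(2): T AND F → false.
(i) no CBA — holds.
(ii) past probation — satisfied.
(a): T OR T → true.
(i) hours reduced — not satisfied.
(ii) tenure ≥ 36 mo. — not satisfied.
(b) = F OR F = false.
(c) ≥ 13 at site — holds.
(3) = T AND F AND T = false.
Overall: F OR F OR F → false.

No — not required.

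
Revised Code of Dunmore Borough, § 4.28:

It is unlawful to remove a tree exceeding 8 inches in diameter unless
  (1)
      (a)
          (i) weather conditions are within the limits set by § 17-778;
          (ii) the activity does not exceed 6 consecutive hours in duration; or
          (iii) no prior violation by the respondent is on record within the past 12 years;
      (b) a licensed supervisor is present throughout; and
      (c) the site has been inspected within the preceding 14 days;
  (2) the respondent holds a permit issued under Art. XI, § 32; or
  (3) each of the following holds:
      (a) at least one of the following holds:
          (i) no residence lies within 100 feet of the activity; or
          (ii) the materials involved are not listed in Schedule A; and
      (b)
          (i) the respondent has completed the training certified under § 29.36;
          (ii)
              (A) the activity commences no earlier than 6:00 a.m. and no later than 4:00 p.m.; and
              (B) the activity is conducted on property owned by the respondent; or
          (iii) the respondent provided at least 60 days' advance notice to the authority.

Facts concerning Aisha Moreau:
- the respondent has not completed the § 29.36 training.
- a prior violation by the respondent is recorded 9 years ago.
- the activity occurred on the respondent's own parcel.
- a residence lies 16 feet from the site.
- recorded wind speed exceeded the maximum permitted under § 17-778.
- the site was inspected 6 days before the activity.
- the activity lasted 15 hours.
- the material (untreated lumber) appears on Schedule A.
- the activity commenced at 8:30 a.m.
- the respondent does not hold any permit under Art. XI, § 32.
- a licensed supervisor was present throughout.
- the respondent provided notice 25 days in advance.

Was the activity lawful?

(i) weather ok — fails.
(ii) ≤ 6 hrs duration — not satisfied.
(iii) no prior violation — not met.
So (a) is not satisfied (F OR F OR F).
(b) supervisor present — satisfied.
(c) site inspected — holds.
(1) = F AND T AND T = false.
(2) holds permit — not satisfied.
(i) no residence in 100 ft — not satisfied.
(ii) not (Schedule A material) — fails.
So (a) is not satisfied (F OR F).
(i) training certified — not satisfied.
(A) start within hours — holds.
(B) own property — satisfied.
(ii): T AND T → true.
(iii) ≥60 days' notice — not satisfied.
So (b) is satisfied (F OR T OR F).
(3): F AND T → false.
Overall: F OR F OR F → false.

No — unlawful.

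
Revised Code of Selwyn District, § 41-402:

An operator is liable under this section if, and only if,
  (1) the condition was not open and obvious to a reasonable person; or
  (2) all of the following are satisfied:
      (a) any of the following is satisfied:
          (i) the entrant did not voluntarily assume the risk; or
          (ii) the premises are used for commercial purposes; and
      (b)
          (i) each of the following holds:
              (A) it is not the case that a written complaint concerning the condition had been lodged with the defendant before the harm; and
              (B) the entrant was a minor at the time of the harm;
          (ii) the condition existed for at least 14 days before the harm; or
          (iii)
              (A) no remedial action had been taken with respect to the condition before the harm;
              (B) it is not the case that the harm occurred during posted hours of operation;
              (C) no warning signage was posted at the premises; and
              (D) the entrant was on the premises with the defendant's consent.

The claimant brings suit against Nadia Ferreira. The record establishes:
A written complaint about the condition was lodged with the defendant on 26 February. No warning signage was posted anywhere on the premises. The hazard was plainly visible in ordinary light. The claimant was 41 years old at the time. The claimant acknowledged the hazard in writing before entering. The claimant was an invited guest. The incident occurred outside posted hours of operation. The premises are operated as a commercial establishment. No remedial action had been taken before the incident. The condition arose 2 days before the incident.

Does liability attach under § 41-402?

(1) not open/obvious — not satisfied.
(i) no assumed risk — not satisfied.
(ii) commercial use — met.
So (a) is satisfied (F OR T).
(A) not (complaint lodged) — fails.
(B) entrant a minor — not met.
(i): F AND F → false.
(ii) condition ≥14 days old — not met.
(A) no remedial action — satisfied.
(B) not (during posted hours) — holds.
(C) no signage posted — holds.
(D) consent to enter — met.
So (iii) is satisfied (T AND T AND T AND T).
(b): F OR F OR T → true.
(2): T AND T → true.
So Overall is satisfied (F OR T).

Yes — liable.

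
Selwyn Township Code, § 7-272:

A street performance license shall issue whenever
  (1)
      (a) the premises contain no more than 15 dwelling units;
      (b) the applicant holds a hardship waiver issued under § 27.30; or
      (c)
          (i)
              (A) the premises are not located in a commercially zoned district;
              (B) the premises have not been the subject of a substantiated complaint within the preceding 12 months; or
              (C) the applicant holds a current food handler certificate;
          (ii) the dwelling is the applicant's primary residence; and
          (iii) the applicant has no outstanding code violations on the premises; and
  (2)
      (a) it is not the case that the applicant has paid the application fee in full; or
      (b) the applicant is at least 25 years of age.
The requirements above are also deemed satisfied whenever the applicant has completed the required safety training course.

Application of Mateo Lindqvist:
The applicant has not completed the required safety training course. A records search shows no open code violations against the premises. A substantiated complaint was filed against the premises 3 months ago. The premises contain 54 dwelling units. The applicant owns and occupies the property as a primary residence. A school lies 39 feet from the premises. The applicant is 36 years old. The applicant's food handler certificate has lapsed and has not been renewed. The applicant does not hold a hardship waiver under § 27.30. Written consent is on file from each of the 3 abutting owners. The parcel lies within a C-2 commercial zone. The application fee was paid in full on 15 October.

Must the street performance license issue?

(a) ≤ 15 units — fails.
(b) hardship waiver — not satisfied.
(A) not (commercially zoned) — not satisfied.
(B) no complaint in 12 mo. — fails.
(C) food handler cert. — fails.
So (i) is not satisfied (F OR F OR F).
(ii) primary residence — holds.
(iii) no code violations — holds.
(c) = F AND T AND T = false.
(1): F OR F OR F → false.
(a) not (fee paid) — fails.
(b) age ≥ 25 — met.
(2): F OR T → true.
So Overall is not satisfied (F AND T).
Exception (safety training) — not satisfied.
Result: main false OR exception false → false.

No — denied.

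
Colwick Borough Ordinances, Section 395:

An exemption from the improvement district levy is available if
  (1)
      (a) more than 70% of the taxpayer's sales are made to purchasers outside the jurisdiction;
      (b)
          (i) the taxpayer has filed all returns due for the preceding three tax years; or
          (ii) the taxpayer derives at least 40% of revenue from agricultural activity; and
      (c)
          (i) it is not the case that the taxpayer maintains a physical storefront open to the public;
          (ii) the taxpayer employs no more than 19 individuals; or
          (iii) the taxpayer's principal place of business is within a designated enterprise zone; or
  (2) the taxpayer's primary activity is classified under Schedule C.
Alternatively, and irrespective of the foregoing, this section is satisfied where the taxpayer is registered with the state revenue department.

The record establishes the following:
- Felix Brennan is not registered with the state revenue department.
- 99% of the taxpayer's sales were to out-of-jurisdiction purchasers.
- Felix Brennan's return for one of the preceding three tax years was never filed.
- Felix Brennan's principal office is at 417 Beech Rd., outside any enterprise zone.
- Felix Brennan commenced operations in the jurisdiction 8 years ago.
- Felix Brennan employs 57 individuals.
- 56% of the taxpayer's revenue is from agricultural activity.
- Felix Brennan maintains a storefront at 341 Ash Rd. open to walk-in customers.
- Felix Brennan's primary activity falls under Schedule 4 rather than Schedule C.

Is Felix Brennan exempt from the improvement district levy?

No — not exempt.

(a) >70% out-of-jur. sales — met.
(i) returns current — not satisfied.
(ii) ≥40% agricultural — holds.
So (b) is satisfied (F OR T).
(i) not (has storefront) — not satisfied.
(ii) ≤ 19 employees — fails.
(iii) in enterprise zone — not satisfied.
So (c) is not satisfied (F OR F OR F).
(1) = T AND T AND F = false.
(2) Schedule C activity — fails.
So Overall is not satisfied (F OR F).
Exception (state-registered) — not satisfied.
Result: main false OR exception false → false.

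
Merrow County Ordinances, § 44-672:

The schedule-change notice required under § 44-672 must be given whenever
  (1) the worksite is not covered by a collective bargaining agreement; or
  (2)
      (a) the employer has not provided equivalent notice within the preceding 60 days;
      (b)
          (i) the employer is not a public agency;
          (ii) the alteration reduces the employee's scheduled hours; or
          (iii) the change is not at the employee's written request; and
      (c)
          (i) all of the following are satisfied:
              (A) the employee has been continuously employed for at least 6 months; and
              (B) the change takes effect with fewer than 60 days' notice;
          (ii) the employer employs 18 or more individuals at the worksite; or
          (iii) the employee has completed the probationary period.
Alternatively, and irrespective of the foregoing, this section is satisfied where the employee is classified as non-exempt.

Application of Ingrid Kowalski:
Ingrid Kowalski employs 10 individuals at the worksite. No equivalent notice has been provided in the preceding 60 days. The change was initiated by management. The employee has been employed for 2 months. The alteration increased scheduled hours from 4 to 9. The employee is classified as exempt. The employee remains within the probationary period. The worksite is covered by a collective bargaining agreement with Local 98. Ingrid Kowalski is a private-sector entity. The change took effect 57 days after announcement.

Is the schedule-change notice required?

(1) no CBA — not met.
(a) no recent notice — holds.
(i) not (public agency) — satisfied.
(ii) hours reduced — not satisfied.
(iii) not employee-requested — satisfied.
(b): T OR F OR T → true.
(A) tenure ≥ 6 mo. — fails.
(B) < 60 days' notice — satisfied.
(i): F AND T → false.
(ii) ≥ 18 at site — not met.
(iii) past probation — not satisfied.
So (c) is not satisfied (F OR F OR F).
So (2) is not satisfied (T AND T AND F).
Overall = F OR F = false.
Exception (non-exempt) — not satisfied.
Result: main false OR exception false → false.

No — not required.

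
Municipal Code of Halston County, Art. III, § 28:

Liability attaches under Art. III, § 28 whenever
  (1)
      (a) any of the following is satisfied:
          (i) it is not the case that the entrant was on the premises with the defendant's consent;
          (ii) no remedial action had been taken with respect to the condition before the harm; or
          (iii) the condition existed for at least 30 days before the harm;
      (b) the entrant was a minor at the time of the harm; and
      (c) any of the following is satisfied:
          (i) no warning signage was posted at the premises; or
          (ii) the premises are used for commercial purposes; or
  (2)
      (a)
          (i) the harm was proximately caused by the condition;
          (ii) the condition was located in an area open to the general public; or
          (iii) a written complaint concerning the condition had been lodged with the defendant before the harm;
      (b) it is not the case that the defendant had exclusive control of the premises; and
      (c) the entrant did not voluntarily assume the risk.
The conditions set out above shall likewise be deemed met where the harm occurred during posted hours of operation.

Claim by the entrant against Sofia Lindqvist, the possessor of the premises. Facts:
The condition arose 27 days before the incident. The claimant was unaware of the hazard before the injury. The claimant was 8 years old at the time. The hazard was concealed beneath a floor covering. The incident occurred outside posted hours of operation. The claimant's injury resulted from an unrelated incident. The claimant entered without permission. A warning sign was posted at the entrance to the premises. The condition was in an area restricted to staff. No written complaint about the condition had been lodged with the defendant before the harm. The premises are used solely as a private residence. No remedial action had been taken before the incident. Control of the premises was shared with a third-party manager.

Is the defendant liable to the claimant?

(i) not (consent to enter) — satisfied.
(ii) no remedial action — satisfied.
(iii) condition ≥30 days old — fails.
(a): T OR T OR F → true.
(b) entrant a minor — holds.
(i) no signage posted — not satisfied.
(ii) commercial use — not met.
So (c) is not satisfied (F OR F).
(1) = T AND T AND F = false.
(i) proximate cause — not satisfied.
(ii) public area — not met.
(iii) complaint lodged — fails.
(a): F OR F OR F → false.
(b) not (exclusive control) — holds.
(c) no assumed risk — satisfied.
(2) = F AND T AND T = false.
Overall: F OR F → false.
Exception (during posted hours) — not satisfied.
Result: main false OR exception false → false.

No — not liable.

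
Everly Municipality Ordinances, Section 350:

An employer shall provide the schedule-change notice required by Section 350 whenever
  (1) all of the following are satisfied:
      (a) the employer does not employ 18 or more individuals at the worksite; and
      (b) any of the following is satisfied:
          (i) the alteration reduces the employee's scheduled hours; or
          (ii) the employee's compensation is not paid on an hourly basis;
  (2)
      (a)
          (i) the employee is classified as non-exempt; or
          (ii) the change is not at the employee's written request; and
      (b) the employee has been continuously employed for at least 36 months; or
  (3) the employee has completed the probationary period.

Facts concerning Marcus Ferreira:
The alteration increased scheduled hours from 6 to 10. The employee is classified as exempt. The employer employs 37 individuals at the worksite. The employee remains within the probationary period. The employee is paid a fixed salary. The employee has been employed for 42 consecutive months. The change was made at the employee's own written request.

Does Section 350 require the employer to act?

No — not required.

(a) not (≥ 18 at site) — not satisfied.
(i) hours reduced — fails.
(ii) not (hourly-paid) — holds.
(b) = F OR T = true.
So (1) is not satisfied (F AND T).
(i) non-exempt — not satisfied.
(ii) not employee-requested — not satisfied.
(a) = F OR F = false.
(b) tenure ≥ 36 mo. — holds.
(2) = F AND T = false.
(3) past probation — not satisfied.
Overall = F OR F OR F = false.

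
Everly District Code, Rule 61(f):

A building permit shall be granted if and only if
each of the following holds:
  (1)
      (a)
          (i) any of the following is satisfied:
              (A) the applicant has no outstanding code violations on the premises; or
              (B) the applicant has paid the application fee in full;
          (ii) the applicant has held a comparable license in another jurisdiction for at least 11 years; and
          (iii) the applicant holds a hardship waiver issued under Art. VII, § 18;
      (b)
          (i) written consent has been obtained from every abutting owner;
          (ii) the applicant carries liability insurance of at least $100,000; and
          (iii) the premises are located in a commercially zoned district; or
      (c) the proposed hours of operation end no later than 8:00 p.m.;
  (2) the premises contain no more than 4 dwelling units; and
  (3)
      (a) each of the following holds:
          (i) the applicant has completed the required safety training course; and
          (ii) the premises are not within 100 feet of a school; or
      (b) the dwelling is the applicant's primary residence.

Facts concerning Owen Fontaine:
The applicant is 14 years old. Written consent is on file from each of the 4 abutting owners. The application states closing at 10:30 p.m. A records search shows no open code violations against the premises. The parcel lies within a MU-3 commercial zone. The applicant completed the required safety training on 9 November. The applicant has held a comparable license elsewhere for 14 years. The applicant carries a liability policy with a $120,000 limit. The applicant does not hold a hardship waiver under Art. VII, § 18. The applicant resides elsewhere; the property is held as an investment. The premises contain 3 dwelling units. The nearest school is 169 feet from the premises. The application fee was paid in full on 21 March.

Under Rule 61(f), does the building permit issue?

Yes — granted.

(A) no code violations — holds.
(B) fee paid — met.
So (i) is satisfied (T OR T).
(ii) prior license ≥ 11 yr — holds.
(iii) hardship waiver — not met.
(a) = T AND T AND F = false.
(i) all abutters consent — holds.
(ii) insurance ≥ $100,000 — satisfied.
(iii) commercially zoned — met.
So (b) is satisfied (T AND T AND T).
(c) closes by 8 p.m. — not satisfied.
(1) = F OR T OR F = true.
(2) ≤ 4 units — holds.
(i) safety training — met.
(ii) ≥100 ft from school — met.
(a): T AND T → true.
(b) primary residence — not met.
(3): T OR F → true.
Overall: T AND T AND T → true.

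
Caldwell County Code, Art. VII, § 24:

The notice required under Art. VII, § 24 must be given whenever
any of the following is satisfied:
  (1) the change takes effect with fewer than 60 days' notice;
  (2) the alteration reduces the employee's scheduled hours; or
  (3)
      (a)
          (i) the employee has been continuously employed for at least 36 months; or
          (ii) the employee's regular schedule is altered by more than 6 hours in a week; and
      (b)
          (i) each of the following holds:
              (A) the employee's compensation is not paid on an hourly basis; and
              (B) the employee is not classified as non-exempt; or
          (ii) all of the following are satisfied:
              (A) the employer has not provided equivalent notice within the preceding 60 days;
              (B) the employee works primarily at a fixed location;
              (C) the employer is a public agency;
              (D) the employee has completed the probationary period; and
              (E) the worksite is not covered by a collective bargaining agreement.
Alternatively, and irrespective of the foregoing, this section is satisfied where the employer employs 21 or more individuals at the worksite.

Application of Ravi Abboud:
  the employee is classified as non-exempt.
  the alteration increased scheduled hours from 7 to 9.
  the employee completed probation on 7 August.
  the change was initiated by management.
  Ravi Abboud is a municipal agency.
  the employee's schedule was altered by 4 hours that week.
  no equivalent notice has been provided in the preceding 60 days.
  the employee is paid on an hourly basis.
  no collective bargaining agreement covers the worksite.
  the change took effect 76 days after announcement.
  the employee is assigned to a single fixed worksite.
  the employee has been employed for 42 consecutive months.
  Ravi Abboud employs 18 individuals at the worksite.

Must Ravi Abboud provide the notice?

(1) < 60 days' notice — not satisfied.
(2) hours reduced — not met.
(i) tenure ≥ 36 mo. — met.
(ii) schedule shift > 6h — fails.
(a): T OR F → true.
(A) not (hourly-paid) — not satisfied.
(B) not (non-exempt) — fails.
So (i) is not satisfied (F AND F).
(A) no recent notice — holds.
(B) fixed location — satisfied.
(C) public agency — satisfied.
(D) past probation — holds.
(E) no CBA — met.
So (ii) is satisfied (T AND T AND T AND T AND T).
(b): F OR T → true.
(3): T AND T → true.
Overall: F OR F OR T → true.
Exception (≥ 21 at site) — not satisfied.
Result: main true OR exception false → true.

Yes — required.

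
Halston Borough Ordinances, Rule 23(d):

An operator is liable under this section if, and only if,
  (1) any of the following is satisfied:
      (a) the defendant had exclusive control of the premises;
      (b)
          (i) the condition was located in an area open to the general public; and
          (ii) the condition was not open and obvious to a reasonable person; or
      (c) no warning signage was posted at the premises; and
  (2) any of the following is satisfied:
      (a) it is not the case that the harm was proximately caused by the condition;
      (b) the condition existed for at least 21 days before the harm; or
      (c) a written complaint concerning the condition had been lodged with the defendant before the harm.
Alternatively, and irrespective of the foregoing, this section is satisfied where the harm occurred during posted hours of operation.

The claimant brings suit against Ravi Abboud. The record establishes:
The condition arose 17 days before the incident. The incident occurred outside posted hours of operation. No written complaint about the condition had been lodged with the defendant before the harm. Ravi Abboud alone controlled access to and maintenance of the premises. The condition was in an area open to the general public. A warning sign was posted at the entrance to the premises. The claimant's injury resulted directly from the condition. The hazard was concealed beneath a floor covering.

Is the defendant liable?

(a) exclusive control — met.
(i) public area — met.
(ii) not open/obvious — satisfied.
(b): T AND T → true.
(c) no signage posted — not satisfied.
So (1) is satisfied (T OR T OR F).
(a) not (proximate cause) — not satisfied.
(b) condition ≥21 days old — not met.
(c) complaint lodged — not satisfied.
(2) = F OR F OR F = false.
Overall = T AND F = false.
Exception (during posted hours) — not satisfied.
Result: main false OR exception false → false.

No — not liable.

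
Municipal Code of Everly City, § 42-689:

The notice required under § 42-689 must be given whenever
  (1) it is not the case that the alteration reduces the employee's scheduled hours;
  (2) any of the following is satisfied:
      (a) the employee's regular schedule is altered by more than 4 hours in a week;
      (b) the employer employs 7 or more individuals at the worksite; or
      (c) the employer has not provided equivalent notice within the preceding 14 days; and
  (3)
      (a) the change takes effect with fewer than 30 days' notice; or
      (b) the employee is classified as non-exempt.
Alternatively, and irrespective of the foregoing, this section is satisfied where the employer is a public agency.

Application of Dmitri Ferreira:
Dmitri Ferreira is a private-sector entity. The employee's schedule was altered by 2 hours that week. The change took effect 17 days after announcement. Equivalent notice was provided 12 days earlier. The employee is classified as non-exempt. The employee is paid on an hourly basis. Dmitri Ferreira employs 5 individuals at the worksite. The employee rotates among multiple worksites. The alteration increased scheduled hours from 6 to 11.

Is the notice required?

No — not required.

(1) not (hours reduced) — met.
(a) schedule shift > 4h — not met.
(b) ≥ 7 at site — not satisfied.
(c) no recent notice — not satisfied.
(2) = F OR F OR F = false.
(a) < 30 days' notice — holds.
(b) non-exempt — holds.
(3): T OR T → true.
Overall: T AND F AND T → false.
Exception (public agency) — not satisfied.
Result: main false OR exception false → false.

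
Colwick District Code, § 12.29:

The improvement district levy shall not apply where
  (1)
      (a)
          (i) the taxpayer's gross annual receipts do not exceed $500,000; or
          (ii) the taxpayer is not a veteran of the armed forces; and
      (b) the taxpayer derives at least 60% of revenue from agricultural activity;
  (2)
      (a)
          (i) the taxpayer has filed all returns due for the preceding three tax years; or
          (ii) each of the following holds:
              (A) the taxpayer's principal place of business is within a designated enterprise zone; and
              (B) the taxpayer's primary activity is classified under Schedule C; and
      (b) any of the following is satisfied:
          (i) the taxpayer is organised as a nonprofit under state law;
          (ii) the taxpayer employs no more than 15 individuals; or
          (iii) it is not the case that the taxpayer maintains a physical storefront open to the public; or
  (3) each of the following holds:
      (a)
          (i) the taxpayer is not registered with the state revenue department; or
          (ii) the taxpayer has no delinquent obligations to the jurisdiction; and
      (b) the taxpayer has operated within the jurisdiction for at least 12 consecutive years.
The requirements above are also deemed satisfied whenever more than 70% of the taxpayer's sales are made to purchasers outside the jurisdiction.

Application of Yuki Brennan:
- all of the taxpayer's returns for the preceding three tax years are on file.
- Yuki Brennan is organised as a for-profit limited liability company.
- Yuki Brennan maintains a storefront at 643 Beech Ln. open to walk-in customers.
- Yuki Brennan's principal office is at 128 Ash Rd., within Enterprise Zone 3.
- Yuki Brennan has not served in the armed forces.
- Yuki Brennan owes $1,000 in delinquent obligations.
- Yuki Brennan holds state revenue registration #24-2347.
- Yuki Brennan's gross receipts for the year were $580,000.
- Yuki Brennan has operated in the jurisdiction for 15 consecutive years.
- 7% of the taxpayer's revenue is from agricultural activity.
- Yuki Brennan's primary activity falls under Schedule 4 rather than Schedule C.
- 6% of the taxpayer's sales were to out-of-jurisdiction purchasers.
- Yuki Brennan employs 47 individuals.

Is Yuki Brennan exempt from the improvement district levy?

(i) receipts ≤ $500,000 — not satisfied.
(ii) not (veteran) — satisfied.
(a) = F OR T = true.
(b) ≥60% agricultural — not met.
(1): T AND F → false.
(i) returns current — met.
(A) in enterprise zone — satisfied.
(B) Schedule C activity — fails.
(ii): T AND F → false.
(a) = T OR F = true.
(i) nonprofit — fails.
(ii) ≤ 15 employees — fails.
(iii) not (has storefront) — fails.
So (b) is not satisfied (F OR F OR F).
So (2) is not satisfied (T AND F).
(i) not (state-registered) — not satisfied.
(ii) no delinquency — fails.
(a) = F OR F = false.
(b) ≥ 12 yrs in jurisdiction — holds.
So (3) is not satisfied (F AND T).
So Overall is not satisfied (F OR F OR F).
Exception (>70% out-of-jur. sales) — not satisfied.
Result: main false OR exception false → false.

No — not exempt.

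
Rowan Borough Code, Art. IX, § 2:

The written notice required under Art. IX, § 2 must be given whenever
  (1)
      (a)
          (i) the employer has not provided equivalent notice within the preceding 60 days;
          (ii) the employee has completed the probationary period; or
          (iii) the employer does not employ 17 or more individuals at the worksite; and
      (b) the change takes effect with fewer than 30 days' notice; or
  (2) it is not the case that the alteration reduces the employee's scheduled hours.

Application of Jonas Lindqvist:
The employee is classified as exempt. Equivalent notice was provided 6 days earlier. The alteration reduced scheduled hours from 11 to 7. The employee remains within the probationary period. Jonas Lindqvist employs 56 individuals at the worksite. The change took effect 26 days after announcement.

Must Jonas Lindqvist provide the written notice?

(i) no recent notice — not satisfied.
(ii) past probation — not satisfied.
(iii) not (≥ 17 at site) — not satisfied.
(a): F OR F OR F → false.
(b) < 30 days' notice — satisfied.
(1): F AND T → false.
(2) not (hours reduced) — not met.
Overall = F OR F = false.

No — not required.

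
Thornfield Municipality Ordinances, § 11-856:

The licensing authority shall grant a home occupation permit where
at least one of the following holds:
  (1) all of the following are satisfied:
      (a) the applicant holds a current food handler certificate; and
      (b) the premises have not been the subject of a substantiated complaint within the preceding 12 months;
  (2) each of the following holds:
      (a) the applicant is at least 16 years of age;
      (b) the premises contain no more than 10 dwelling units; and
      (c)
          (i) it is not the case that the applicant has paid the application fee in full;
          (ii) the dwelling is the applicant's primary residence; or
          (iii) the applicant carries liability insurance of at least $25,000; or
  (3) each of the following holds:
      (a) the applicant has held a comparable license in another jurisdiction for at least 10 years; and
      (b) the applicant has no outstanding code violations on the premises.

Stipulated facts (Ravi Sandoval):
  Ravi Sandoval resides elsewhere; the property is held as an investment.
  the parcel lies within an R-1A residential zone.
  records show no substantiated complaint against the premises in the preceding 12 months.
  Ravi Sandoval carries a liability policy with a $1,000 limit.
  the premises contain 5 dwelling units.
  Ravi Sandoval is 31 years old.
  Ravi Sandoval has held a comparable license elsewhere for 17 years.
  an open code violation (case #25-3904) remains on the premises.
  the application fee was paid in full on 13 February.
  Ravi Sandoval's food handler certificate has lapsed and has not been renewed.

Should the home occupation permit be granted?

No — denied.

(a) food handler cert. — fails.
(b) no complaint in 12 mo. — met.
So (1) is not satisfied (F AND T).
(a) age ≥ 16 — met.
(b) ≤ 10 units — met.
(i) not (fee paid) — fails.
(ii) primary residence — fails.
(iii) insurance ≥ $25,000 — fails.
(c) = F OR F OR F = false.
(2) = T AND T AND F = false.
(a) prior license ≥ 10 yr — holds.
(b) no code violations — not met.
(3) = T AND F = false.
Overall: F OR F OR F → false.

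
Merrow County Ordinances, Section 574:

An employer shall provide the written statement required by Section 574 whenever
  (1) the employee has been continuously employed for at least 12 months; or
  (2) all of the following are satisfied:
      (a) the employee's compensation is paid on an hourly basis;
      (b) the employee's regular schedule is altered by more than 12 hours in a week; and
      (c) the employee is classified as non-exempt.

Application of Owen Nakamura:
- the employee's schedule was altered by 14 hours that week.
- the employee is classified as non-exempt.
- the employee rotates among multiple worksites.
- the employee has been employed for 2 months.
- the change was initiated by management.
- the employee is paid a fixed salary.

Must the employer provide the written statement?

No — not required.

(1) tenure ≥ 12 mo. — not satisfied.
(a) hourly-paid — not satisfied.
(b) schedule shift > 12h — met.
(c) non-exempt — holds.
(2): F AND T AND T → false.
So Overall is not satisfied (F OR F).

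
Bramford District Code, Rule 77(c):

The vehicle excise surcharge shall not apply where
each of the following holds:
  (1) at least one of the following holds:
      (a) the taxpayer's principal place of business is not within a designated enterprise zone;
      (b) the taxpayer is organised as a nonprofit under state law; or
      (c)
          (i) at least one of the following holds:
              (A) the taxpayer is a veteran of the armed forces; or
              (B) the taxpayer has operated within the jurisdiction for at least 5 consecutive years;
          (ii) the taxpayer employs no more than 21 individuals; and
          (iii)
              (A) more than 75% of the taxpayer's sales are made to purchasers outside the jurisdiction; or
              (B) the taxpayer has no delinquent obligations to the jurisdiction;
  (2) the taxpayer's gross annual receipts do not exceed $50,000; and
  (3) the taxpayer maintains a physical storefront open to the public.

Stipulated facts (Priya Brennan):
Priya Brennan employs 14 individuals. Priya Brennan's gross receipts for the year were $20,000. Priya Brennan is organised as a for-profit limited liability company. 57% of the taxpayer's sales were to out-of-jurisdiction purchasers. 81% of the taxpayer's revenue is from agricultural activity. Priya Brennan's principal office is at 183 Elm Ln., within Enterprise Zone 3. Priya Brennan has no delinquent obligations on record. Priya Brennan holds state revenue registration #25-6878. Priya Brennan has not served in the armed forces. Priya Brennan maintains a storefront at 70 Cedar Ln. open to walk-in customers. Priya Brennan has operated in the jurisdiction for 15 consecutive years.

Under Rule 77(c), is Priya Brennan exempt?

Yes — exempt.

(a) not (in enterprise zone) — fails.
(b) nonprofit — not met.
(A) veteran — fails.
(B) ≥ 5 yrs in jurisdiction — satisfied.
(i): F OR T → true.
(ii) ≤ 21 employees — met.
(A) >75% out-of-jur. sales — not satisfied.
(B) no delinquency — holds.
(iii): F OR T → true.
(c): T AND T AND T → true.
(1) = F OR F OR T = true.
(2) receipts ≤ $50,000 — holds.
(3) has storefront — met.
Overall: T AND T AND T → true.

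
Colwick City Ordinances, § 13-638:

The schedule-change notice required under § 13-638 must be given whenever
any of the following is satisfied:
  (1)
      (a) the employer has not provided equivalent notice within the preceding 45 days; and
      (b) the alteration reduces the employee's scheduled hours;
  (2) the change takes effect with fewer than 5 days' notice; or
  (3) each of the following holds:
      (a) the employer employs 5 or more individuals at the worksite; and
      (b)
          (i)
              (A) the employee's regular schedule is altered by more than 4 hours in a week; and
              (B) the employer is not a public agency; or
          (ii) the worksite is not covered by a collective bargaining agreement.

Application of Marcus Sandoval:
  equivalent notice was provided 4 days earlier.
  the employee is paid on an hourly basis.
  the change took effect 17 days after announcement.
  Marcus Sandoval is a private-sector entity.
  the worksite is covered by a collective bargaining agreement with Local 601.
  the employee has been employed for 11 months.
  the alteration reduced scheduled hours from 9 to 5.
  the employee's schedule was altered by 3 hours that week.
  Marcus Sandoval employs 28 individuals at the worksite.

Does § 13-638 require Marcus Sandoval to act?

No — not required.

(a) no recent notice — not satisfied.
(b) hours reduced — satisfied.
(1): F AND T → false.
(2) < 5 days' notice — not met.
(a) ≥ 5 at site — holds.
(A) schedule shift > 4h — not met.
(B) not (public agency) — satisfied.
So (i) is not satisfied (F AND T).
(ii) no CBA — not met.
So (b) is not satisfied (F OR F).
(3) = T AND F = false.
Overall: F OR F OR F → false.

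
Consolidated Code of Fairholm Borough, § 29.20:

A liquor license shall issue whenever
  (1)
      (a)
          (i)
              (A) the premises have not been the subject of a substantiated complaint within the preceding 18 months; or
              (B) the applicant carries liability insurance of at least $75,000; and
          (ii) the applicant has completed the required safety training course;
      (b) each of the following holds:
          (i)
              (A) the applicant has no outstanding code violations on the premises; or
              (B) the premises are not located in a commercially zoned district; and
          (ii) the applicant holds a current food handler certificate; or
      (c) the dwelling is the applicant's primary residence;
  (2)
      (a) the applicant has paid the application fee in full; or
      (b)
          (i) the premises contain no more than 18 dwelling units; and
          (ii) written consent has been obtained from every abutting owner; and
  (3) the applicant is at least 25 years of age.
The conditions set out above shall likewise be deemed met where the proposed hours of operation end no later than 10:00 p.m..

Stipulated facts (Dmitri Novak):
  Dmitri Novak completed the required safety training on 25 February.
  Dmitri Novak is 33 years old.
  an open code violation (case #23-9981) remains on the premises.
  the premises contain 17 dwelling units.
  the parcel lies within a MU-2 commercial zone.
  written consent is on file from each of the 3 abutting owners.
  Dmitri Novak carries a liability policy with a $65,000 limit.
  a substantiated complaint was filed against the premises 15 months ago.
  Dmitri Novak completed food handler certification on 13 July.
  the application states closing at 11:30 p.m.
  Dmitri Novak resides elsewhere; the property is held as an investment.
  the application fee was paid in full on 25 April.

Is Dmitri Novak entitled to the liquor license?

No — denied.

(A) no complaint in 18 mo. — fails.
(B) insurance ≥ $75,000 — not satisfied.
(i): F OR F → false.
(ii) safety training — met.
So (a) is not satisfied (F AND T).
(A) no code violations — fails.
(B) not (commercially zoned) — not satisfied.
(i) = F OR F = false.
(ii) food handler cert. — met.
So (b) is not satisfied (F AND T).
(c) primary residence — fails.
So (1) is not satisfied (F OR F OR F).
(a) fee paid — satisfied.
(i) ≤ 18 units — met.
(ii) all abutters consent — satisfied.
(b) = T AND T = true.
(2) = T OR T = true.
(3) age ≥ 25 — holds.
Overall: F AND T AND T → false.
Exception (closes by 10 p.m.) — not satisfied.
Result: main false OR exception false → false.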